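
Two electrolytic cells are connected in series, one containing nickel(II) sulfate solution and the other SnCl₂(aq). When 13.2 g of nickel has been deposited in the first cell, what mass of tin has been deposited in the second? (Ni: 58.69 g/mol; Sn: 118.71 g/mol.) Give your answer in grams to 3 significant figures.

n(Ni) = 13.2 / 58.69 = 0.2249 mol
Ni²⁺ + 2e⁻ → Ni, so n(e⁻) = 2 × 0.2249 = 0.4498 mol
In series, the same 0.4498 mol of electrons flows through the second cell.
Sn²⁺ + 2e⁻ → Sn, so n(Sn) = 0.4498 / 2 = 0.2249 mol
m(Sn) = 0.2249 × 118.71 = 26.7 g

26.7 g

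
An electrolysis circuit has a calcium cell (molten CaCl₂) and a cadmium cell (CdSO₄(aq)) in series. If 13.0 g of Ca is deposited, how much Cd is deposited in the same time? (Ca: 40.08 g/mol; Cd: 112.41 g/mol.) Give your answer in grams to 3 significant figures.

n(Ca) = 13.0 / 40.08 = 0.3244 mol
Ca²⁺ + 2e⁻ → Ca, so n(e⁻) = 2 × 0.3244 = 0.6488 mol
Same current for the same time ⇒ same n(e⁻) = 0.6488 mol in both cells.
Cd²⁺ + 2e⁻ → Cd, so n(Cd) = 0.6488 / 2 = 0.3244 mol
m(Cd) = 0.3244 × 112.41 = 36.5 g

36.5 g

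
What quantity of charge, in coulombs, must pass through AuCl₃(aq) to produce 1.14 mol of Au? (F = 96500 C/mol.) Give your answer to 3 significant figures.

Au³⁺ + 3e⁻ → Au, so n(e⁻) = 3 × 1.14 = 3.420 mol
Q = 3.420 × 96500 = 3.300×10^5 C

3.30×10^5 C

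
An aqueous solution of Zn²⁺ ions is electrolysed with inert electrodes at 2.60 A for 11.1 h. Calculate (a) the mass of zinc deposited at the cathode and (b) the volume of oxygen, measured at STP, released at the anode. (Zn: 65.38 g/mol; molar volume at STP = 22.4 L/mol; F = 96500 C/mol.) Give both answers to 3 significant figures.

Q = 2.60 × 39960 = 1.039×10^5 C; n(e⁻) = 1.039×10^5 / 96500 = 1.077 mol
Cathode: Zn²⁺ + 2e⁻ → Zn → n(Zn) = 1.077/2 = 0.5385 mol → 35.2 g
Anode: 2H₂O → O₂ + 4H⁺ + 4e⁻ → n(O₂) = 1.077/4 = 0.2693 mol → 6.03 L

35.2 g Zn; 6.03 L O₂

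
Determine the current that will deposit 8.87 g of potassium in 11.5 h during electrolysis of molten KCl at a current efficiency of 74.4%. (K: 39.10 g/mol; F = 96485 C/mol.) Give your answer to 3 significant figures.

0.711 A

n(K) = 8.87 / 39.10 = 0.2269 mol
K⁺ + e⁻ → K, so n(e⁻) = 0.2269 mol
Q = 0.2269 × 96485 / 0.744 = 29430 C
I = Q / t = 29430 / 41400 s = 0.711 A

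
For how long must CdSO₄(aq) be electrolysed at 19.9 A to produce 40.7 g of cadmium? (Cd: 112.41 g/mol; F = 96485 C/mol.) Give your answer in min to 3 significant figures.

58.5 min

n(Cd) = 40.7 / 112.41 = 0.3621 mol
Cd²⁺ + 2e⁻ → Cd, so n(e⁻) = 2 × 0.3621 = 0.7242 mol
Q = 0.7242 × 96485 = 69870 C
t = Q / I = 69870 / 19.9 = 3511 s = 58.5 min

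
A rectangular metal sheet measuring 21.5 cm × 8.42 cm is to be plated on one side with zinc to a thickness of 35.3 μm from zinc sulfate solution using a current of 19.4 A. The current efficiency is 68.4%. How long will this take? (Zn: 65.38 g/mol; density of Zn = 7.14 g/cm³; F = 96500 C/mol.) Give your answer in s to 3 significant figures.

Plated area = 21.5 × 8.42 = 181.0 cm²
Volume = 181.0 × 35.3×10⁻⁴ cm = 0.6389 cm³
m(Zn) = 0.6389 × 7.14 = 4.562 g
n(Zn) = 4.562 / 65.38 = 0.06978 mol; n(e⁻) = 2 × 0.06978 = 0.1396 mol
Q = 0.1396 × 96500 / 0.684 = 19700 C
t = 19700 / 19.4 = 1015 s

1020 s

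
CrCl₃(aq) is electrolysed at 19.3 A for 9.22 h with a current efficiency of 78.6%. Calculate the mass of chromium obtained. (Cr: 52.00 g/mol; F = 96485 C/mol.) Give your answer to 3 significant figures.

Q = 19.3 × 33192 = 6.406×10^5 C
n(e⁻) = 6.406×10^5 / 96485 = 6.639 mol
Cr³⁺ + 3e⁻ → Cr, so theoretical m(Cr) = 2.213 × 52.00 = 115.1 g
Actual mass = 78.6% × 115.1 = 90.5 g

90.5 g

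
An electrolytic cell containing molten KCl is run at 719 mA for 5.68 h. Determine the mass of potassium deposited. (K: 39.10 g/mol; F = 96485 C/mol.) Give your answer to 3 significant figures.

Q = It = 0.719 × 20448 = 14700 C
n(e⁻) = 14700 / 96485 = 0.1524 mol
K⁺ + e⁻ → K, so n(K) = 0.1524 mol
m = 0.1524 × 39.10 = 5.96 g

5.96 g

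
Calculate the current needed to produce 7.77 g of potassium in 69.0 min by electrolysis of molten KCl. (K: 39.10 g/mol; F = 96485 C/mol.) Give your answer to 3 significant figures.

n(K) = 7.77 / 39.10 = 0.1987 mol
K⁺ + e⁻ → K, so n(e⁻) = 0.1987 mol
Q = 0.1987 × 96485 = 19170 C
I = Q / t = 19170 / 4140 s = 4.63 A

4.63 A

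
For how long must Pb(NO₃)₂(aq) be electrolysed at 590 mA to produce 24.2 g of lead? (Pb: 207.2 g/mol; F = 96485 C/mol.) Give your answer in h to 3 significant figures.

10.6 h

n(Pb) = 24.2 / 207.2 = 0.1168 mol
Pb²⁺ + 2e⁻ → Pb, so n(e⁻) = 2 × 0.1168 = 0.2336 mol
Q = 0.2336 × 96485 = 22540 C
t = Q / I = 22540 / 0.590 = 38200 s = 10.6 h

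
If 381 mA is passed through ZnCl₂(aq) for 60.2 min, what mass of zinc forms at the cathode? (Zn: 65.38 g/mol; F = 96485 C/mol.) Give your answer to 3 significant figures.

0.466 g

Charge passed = 0.381 × 3612 = 1376 C
Moles of electrons = 1376 / 96485 = 0.01426 mol
Zn²⁺ + 2e⁻ → Zn, so n(Zn) = 0.01426 / 2 = 0.007130 mol
m = 0.007130 × 65.38 = 0.466 g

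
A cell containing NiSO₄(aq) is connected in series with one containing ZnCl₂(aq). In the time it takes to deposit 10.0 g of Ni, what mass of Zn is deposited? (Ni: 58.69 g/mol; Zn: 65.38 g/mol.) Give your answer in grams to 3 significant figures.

n(Ni) = 10.0 / 58.69 = 0.1704 mol
Ni²⁺ + 2e⁻ → Ni, so n(e⁻) = 2 × 0.1704 = 0.3408 mol
In series, the same 0.3408 mol of electrons flows through the second cell.
Zn²⁺ + 2e⁻ → Zn, so n(Zn) = 0.3408 / 2 = 0.1704 mol
m(Zn) = 0.1704 × 65.38 = 11.1 g

11.1 g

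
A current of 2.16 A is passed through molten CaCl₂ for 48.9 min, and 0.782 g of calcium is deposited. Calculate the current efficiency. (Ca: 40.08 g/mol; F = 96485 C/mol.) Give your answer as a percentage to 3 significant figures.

Q = 2.16 × 2934 = 6337 C
n(e⁻) = 6337 / 96485 = 0.06568 mol
Ca²⁺ + 2e⁻ → Ca, so theoretical n(Ca) = 0.03284 mol → 1.316 g
Efficiency = 0.782 / 1.316 = 0.5942 = 59.4%

59.4%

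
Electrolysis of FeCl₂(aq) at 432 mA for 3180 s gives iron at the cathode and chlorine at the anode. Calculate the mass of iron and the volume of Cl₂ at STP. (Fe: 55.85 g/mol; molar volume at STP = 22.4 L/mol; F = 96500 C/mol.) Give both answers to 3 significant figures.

Q = 0.432 × 3180 = 1374 C; n(e⁻) = 1374 / 96500 = 0.01424 mol
Cathode: Fe²⁺ + 2e⁻ → Fe → n(Fe) = 0.01424/2 = 0.007120 mol → 0.398 g
Anode: 2Cl⁻ → Cl₂ + 2e⁻ → n(Cl₂) = 0.01424/2 = 0.007120 mol → 0.159 L

0.398 g Fe; 0.159 L Cl₂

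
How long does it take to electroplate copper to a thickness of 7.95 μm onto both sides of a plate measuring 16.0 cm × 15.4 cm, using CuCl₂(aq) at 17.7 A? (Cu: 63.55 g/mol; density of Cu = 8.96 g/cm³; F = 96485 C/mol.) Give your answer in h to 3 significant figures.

Plated area = 2 × 16.0 × 15.4 = 492.8 cm²
Volume = 492.8 × 7.95×10⁻⁴ cm = 0.3918 cm³
m(Cu) = 0.3918 × 8.96 = 3.511 g
n(Cu) = 3.511 / 63.55 = 0.05525 mol; n(e⁻) = 2 × 0.05525 = 0.1105 mol
Q = 0.1105 × 96485 = 10660 C
t = 10660 / 17.7 = 602.3 s = 0.167 h

0.167 h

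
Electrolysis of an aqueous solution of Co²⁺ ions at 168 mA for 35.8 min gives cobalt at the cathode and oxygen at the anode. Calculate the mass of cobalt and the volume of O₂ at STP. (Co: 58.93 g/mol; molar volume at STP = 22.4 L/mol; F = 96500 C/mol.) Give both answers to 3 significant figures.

0.110 g Co; 0.0209 L O₂

Q = 0.168 × 2148 = 360.9 C; n(e⁻) = 360.9 / 96500 = 0.003740 mol
Cathode: Co²⁺ + 2e⁻ → Co → n(Co) = 0.003740/2 = 0.001870 mol → 0.110 g
Anode: 2H₂O → O₂ + 4H⁺ + 4e⁻ → n(O₂) = 0.003740/4 = 9.350×10^-4 mol → 0.0209 L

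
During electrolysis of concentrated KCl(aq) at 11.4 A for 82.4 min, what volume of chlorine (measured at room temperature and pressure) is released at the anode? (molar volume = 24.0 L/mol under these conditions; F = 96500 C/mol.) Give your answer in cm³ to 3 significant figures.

Q = It = 11.4 × 4944 = 56360 C
Moles of electrons = 56360 / 96500 = 0.5840 mol
2Cl⁻ → Cl₂ + 2e⁻, so n(Cl₂) = 0.5840 / 2 = 0.2920 mol
V = 0.2920 × 24.0 = 7.008 L
= 7010 cm³

7010 cm³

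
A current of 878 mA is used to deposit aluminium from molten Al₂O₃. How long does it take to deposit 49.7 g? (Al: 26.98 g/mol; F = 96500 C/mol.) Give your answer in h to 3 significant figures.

169 h

n(Al) = 49.7 / 26.98 = 1.842 mol
Al³⁺ + 3e⁻ → Al, so n(e⁻) = 3 × 1.842 = 5.526 mol
Q = 5.526 × 96500 = 5.333×10^5 C
t = Q / I = 5.333×10^5 / 0.878 = 6.074×10^5 s = 169 h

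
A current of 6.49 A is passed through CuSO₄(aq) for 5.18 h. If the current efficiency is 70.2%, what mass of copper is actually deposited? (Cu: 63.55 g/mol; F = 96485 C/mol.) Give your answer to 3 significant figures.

28.0 g

Q = 6.49 × 18648 = 1.210×10^5 C
n(e⁻) = 1.210×10^5 / 96485 = 1.254 mol
Cu²⁺ + 2e⁻ → Cu, so theoretical m(Cu) = 0.6270 × 63.55 = 39.85 g
Actual mass = 70.2% × 39.85 = 28.0 g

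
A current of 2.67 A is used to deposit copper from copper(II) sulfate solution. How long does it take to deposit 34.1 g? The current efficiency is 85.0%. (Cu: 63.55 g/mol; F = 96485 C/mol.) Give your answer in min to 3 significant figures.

760 min

n(Cu) = 34.1 / 63.55 = 0.5366 mol
Cu²⁺ + 2e⁻ → Cu, so n(e⁻) = 2 × 0.5366 = 1.073 mol
Q = 1.073 × 96485 / 0.850 = 1.218×10^5 C
t = Q / I = 1.218×10^5 / 2.67 = 45620 s = 760 min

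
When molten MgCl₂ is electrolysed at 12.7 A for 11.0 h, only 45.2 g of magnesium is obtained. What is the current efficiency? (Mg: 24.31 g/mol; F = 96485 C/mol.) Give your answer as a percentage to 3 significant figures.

Q = 12.7 × 39600 = 5.029×10^5 C
n(e⁻) = 5.029×10^5 / 96485 = 5.212 mol
Mg²⁺ + 2e⁻ → Mg, so theoretical n(Mg) = 2.606 mol → 63.35 g
Efficiency = 45.2 / 63.35 = 0.7135 = 71.3%

71.3%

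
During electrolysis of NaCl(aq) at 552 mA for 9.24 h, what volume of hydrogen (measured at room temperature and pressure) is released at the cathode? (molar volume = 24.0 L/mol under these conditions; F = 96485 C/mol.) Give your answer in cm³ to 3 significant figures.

2280 cm³

Q = It = 0.552 × 33264 = 18360 C
n(e⁻) = 18360 / 96485 = 0.1903 mol
2H⁺ + 2e⁻ → H₂, so n(H₂) = 0.1903 / 2 = 0.09515 mol
V = 0.09515 × 24.0 = 2.284 L
= 2280 cm³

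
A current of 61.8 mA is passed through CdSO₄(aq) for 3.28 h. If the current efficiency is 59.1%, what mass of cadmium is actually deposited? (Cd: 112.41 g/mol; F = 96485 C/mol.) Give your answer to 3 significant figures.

0.251 g

Q = 0.0618 × 11808 = 729.7 C
n(e⁻) = 729.7 / 96485 = 0.007563 mol
Cd²⁺ + 2e⁻ → Cd, so theoretical m(Cd) = 0.003782 × 112.41 = 0.4251 g
Actual mass = 59.1% × 0.4251 = 0.251 g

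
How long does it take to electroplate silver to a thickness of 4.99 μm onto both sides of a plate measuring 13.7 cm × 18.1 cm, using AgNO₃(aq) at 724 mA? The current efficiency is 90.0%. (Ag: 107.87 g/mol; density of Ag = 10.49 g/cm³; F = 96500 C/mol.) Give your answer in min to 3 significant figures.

Plated area = 2 × 13.7 × 18.1 = 495.9 cm²
Volume = 495.9 × 4.99×10⁻⁴ cm = 0.2475 cm³
m(Ag) = 0.2475 × 10.49 = 2.596 g
n(Ag) = 2.596 / 107.87 = 0.02407 mol; n(e⁻) = 0.02407 mol
Q = 0.02407 × 96500 / 0.900 = 2581 C
t = 2581 / 0.724 = 3565 s = 59.4 min

59.4 min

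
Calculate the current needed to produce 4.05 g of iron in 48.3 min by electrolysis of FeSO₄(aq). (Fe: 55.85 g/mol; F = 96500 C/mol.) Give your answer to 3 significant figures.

4.83 A

n(Fe) = 4.05 / 55.85 = 0.07252 mol
Fe²⁺ + 2e⁻ → Fe, so n(e⁻) = 2 × 0.07252 = 0.1450 mol
Q = 0.1450 × 96500 = 13990 C
I = Q / t = 13990 / 2898 s = 4.83 A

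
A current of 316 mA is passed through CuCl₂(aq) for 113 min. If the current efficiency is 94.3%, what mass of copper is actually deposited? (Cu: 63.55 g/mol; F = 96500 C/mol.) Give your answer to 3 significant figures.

0.665 g

Q = 0.316 × 6780 = 2142 C
n(e⁻) = 2142 / 96500 = 0.02220 mol
Cu²⁺ + 2e⁻ → Cu, so theoretical m(Cu) = 0.01110 × 63.55 = 0.7054 g
Actual mass = 94.3% × 0.7054 = 0.665 g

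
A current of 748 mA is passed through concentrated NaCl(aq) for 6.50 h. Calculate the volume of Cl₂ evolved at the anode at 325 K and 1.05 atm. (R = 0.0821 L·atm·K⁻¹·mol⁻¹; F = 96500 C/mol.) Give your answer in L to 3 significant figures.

2.30 L

Charge passed = 0.748 × 23400 = 17500 C
n(e⁻) = Q/F = 17500/96500 = 0.1813 mol
2Cl⁻ → Cl₂ + 2e⁻, so n(Cl₂) = 0.1813 / 2 = 0.09065 mol
V = nRT/P = 0.09065 × 0.0821 × 325 / 1.05 = 2.304 L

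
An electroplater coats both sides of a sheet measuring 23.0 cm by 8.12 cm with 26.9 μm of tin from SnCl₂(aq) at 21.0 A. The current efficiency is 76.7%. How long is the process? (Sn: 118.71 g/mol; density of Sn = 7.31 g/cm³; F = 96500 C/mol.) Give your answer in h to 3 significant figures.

Plated area = 2 × 23.0 × 8.12 = 373.5 cm²
Volume = 373.5 × 26.9×10⁻⁴ cm = 1.005 cm³
m(Sn) = 1.005 × 7.31 = 7.347 g
n(Sn) = 7.347 / 118.71 = 0.06189 mol; n(e⁻) = 2 × 0.06189 = 0.1238 mol
Q = 0.1238 × 96500 / 0.767 = 15580 C
t = 15580 / 21.0 = 741.9 s = 0.206 h

0.206 h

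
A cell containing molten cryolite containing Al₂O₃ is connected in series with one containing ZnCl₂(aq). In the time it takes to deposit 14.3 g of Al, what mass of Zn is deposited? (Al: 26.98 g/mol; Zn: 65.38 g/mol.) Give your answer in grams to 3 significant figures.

n(Al) = 14.3 / 26.98 = 0.5300 mol
Al³⁺ + 3e⁻ → Al, so n(e⁻) = 3 × 0.5300 = 1.590 mol
Since the cells are in series, n(e⁻) in the Zn cell is also 1.590 mol.
Zn²⁺ + 2e⁻ → Zn, so n(Zn) = 1.590 / 2 = 0.7950 mol
m(Zn) = 0.7950 × 65.38 = 52.0 g

52.0 g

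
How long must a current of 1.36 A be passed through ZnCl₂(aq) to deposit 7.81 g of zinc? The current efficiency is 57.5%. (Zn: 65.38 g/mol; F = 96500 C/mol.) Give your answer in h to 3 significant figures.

n(Zn) = 7.81 / 65.38 = 0.1195 mol
Zn²⁺ + 2e⁻ → Zn, so n(e⁻) = 2 × 0.1195 = 0.2390 mol
Q = 0.2390 × 96500 / 0.575 = 40110 C
t = Q / I = 40110 / 1.36 = 29490 s = 8.19 h

8.19 h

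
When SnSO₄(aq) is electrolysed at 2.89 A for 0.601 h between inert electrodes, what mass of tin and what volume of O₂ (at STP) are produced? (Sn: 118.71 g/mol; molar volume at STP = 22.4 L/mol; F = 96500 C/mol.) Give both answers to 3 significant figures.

3.85 g Sn; 0.363 L O₂

Q = 2.89 × 2163.6 = 6253 C; n(e⁻) = 6253 / 96500 = 0.06480 mol
Cathode: Sn²⁺ + 2e⁻ → Sn → n(Sn) = 0.06480/2 = 0.03240 mol → 3.85 g
Anode: 2H₂O → O₂ + 4H⁺ + 4e⁻ → n(O₂) = 0.06480/4 = 0.01620 mol → 0.363 L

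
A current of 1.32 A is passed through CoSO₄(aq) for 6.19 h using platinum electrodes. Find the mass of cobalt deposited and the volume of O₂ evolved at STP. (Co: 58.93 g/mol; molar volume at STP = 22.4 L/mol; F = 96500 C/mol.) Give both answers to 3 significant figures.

8.98 g Co; 1.71 L O₂

Q = 1.32 × 22284 = 29410 C; n(e⁻) = 29410 / 96500 = 0.3048 mol
Cathode: Co²⁺ + 2e⁻ → Co → n(Co) = 0.3048/2 = 0.1524 mol → 8.98 g
Anode: 2H₂O → O₂ + 4H⁺ + 4e⁻ → n(O₂) = 0.3048/4 = 0.07620 mol → 1.71 L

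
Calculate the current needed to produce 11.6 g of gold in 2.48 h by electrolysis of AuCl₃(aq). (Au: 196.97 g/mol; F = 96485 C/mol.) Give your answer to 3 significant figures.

n(Au) = 11.6 / 196.97 = 0.05889 mol
Au³⁺ + 3e⁻ → Au, so n(e⁻) = 3 × 0.05889 = 0.1767 mol
Q = 0.1767 × 96485 = 17050 C
I = Q / t = 17050 / 8928 s = 1.91 A

1.91 A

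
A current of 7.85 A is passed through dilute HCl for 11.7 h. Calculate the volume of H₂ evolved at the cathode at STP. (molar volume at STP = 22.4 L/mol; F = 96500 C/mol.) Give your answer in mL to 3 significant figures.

38400 mL

Q = It = 7.85 × 42120 = 3.306×10^5 C
n(e⁻) = Q/F = 3.306×10^5/96500 = 3.426 mol
2H⁺ + 2e⁻ → H₂, so n(H₂) = 3.426 / 2 = 1.713 mol
V = 1.713 × 22.4 = 38.37 L
= 38400 mL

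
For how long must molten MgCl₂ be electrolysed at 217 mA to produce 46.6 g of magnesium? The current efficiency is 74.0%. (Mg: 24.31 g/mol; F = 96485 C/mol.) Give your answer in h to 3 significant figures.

n(Mg) = 46.6 / 24.31 = 1.917 mol
Mg²⁺ + 2e⁻ → Mg, so n(e⁻) = 2 × 1.917 = 3.834 mol
Q = 3.834 × 96485 / 0.740 = 4.999×10^5 C
t = Q / I = 4.999×10^5 / 0.217 = 2.304×10^6 s = 640 h

640 h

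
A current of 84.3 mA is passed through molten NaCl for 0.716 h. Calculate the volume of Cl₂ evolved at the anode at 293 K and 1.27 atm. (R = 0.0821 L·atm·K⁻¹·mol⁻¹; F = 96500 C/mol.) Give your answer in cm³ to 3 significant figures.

21.3 cm³

Q = It = 0.0843 × 2577.6 = 217.3 C
n(e⁻) = 217.3 / 96500 = 0.002252 mol
2Cl⁻ → Cl₂ + 2e⁻, so n(Cl₂) = 0.002252 / 2 = 0.001126 mol
V = nRT/P = 0.001126 × 0.0821 × 293 / 1.27 = 0.02133 L
= 21.3 cm³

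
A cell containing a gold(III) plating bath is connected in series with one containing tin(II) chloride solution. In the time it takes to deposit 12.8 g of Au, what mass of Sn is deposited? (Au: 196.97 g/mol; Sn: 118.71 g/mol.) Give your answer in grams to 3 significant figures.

n(Au) = 12.8 / 196.97 = 0.06498 mol
Au³⁺ + 3e⁻ → Au, so n(e⁻) = 3 × 0.06498 = 0.1949 mol
In series, the same 0.1949 mol of electrons flows through the second cell.
Sn²⁺ + 2e⁻ → Sn, so n(Sn) = 0.1949 / 2 = 0.09745 mol
m(Sn) = 0.09745 × 118.71 = 11.6 g

11.6 g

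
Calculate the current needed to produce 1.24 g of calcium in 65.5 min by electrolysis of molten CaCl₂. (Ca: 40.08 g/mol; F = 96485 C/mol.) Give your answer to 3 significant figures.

n(Ca) = 1.24 / 40.08 = 0.03094 mol
Ca²⁺ + 2e⁻ → Ca, so n(e⁻) = 2 × 0.03094 = 0.06188 mol
Q = 0.06188 × 96485 = 5970 C
I = Q / t = 5970 / 3930 s = 1.52 A

1.52 A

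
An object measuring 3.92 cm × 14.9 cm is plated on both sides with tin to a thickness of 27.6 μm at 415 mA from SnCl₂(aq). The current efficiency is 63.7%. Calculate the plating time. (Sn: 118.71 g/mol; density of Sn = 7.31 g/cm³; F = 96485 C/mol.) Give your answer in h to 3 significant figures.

4.03 h

Plated area = 2 × 3.92 × 14.9 = 116.8 cm²
Volume = 116.8 × 27.6×10⁻⁴ cm = 0.3224 cm³
m(Sn) = 0.3224 × 7.31 = 2.357 g
n(Sn) = 2.357 / 118.71 = 0.01986 mol; n(e⁻) = 2 × 0.01986 = 0.03972 mol
Q = 0.03972 × 96485 / 0.637 = 6016 C
t = 6016 / 0.415 = 14500 s = 4.03 h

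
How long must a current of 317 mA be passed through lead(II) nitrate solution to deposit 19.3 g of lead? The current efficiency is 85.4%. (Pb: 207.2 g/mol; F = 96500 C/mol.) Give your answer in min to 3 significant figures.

1110 min

n(Pb) = 19.3 / 207.2 = 0.09315 mol
Pb²⁺ + 2e⁻ → Pb, so n(e⁻) = 2 × 0.09315 = 0.1863 mol
Q = 0.1863 × 96500 / 0.854 = 21050 C
t = Q / I = 21050 / 0.317 = 66400 s = 1110 min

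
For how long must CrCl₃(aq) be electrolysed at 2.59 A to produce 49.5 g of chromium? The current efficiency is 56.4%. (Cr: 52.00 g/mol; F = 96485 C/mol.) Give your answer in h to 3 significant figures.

n(Cr) = 49.5 / 52.00 = 0.9519 mol
Cr³⁺ + 3e⁻ → Cr, so n(e⁻) = 3 × 0.9519 = 2.856 mol
Q = 2.856 × 96485 / 0.564 = 4.886×10^5 C
t = Q / I = 4.886×10^5 / 2.59 = 1.886×10^5 s = 52.4 h

52.4 h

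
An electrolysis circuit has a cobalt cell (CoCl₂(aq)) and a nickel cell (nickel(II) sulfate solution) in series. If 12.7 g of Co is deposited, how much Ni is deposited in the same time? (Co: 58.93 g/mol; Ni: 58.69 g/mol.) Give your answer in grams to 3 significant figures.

12.6 g

n(Co) = 12.7 / 58.93 = 0.2155 mol
Co²⁺ + 2e⁻ → Co, so n(e⁻) = 2 × 0.2155 = 0.4310 mol
The cells are in series, so the same charge (and hence the same n(e⁻) = 0.4310 mol) passes through both.
Ni²⁺ + 2e⁻ → Ni, so n(Ni) = 0.4310 / 2 = 0.2155 mol
m(Ni) = 0.2155 × 58.69 = 12.6 g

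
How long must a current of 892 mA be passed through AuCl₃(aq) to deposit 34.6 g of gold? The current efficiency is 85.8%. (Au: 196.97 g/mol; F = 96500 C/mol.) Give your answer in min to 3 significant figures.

n(Au) = 34.6 / 196.97 = 0.1757 mol
Au³⁺ + 3e⁻ → Au, so n(e⁻) = 3 × 0.1757 = 0.5271 mol
Q = 0.5271 × 96500 / 0.858 = 59280 C
t = Q / I = 59280 / 0.892 = 66460 s = 1110 min

1110 min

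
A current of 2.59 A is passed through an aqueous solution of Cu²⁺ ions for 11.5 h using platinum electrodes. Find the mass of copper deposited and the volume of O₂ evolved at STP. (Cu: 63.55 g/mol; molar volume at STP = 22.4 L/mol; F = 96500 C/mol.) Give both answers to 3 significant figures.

Q = 2.59 × 41400 = 1.072×10^5 C; n(e⁻) = 1.072×10^5 / 96500 = 1.111 mol
Cathode: Cu²⁺ + 2e⁻ → Cu → n(Cu) = 1.111/2 = 0.5555 mol → 35.3 g
Anode: 2H₂O → O₂ + 4H⁺ + 4e⁻ → n(O₂) = 1.111/4 = 0.2778 mol → 6.22 L

35.3 g Cu; 6.22 L O₂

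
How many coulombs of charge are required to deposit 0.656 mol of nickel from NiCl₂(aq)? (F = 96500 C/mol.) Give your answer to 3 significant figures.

Ni²⁺ + 2e⁻ → Ni, so n(e⁻) = 2 × 0.656 = 1.312 mol
Q = 1.312 × 96500 = 1.266×10^5 C

1.27×10^5 C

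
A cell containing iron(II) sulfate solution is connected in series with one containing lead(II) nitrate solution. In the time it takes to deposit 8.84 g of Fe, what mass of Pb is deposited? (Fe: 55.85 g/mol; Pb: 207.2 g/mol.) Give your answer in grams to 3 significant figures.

32.8 g

n(Fe) = 8.84 / 55.85 = 0.1583 mol
Fe²⁺ + 2e⁻ → Fe, so n(e⁻) = 2 × 0.1583 = 0.3166 mol
In series, the same 0.3166 mol of electrons flows through the second cell.
Pb²⁺ + 2e⁻ → Pb, so n(Pb) = 0.3166 / 2 = 0.1583 mol
m(Pb) = 0.1583 × 207.2 = 32.8 g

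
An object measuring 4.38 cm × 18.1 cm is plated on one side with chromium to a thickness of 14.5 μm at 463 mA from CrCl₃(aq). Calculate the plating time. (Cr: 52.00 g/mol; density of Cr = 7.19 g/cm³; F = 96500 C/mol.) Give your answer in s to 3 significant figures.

Plated area = 4.38 × 18.1 = 79.28 cm²
Volume = 79.28 × 14.5×10⁻⁴ cm = 0.1150 cm³
m(Cr) = 0.1150 × 7.19 = 0.8269 g
n(Cr) = 0.8269 / 52.00 = 0.01590 mol; n(e⁻) = 3 × 0.01590 = 0.04770 mol
Q = 0.04770 × 96500 = 4603 C
t = 4603 / 0.463 = 9942 s

9940 s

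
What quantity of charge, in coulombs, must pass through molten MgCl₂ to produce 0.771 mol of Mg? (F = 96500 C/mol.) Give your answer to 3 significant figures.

1.49×10^5 C

Mg²⁺ + 2e⁻ → Mg, so n(e⁻) = 2 × 0.771 = 1.542 mol
Q = 1.542 × 96500 = 1.488×10^5 C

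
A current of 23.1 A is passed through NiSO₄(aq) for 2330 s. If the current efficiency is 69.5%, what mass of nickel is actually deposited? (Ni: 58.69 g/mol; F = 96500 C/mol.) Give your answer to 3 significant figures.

Q = 23.1 × 2330 = 53820 C
n(e⁻) = 53820 / 96500 = 0.5577 mol
Ni²⁺ + 2e⁻ → Ni, so theoretical m(Ni) = 0.2789 × 58.69 = 16.37 g
Actual mass = 69.5% × 16.37 = 11.4 g

11.4 g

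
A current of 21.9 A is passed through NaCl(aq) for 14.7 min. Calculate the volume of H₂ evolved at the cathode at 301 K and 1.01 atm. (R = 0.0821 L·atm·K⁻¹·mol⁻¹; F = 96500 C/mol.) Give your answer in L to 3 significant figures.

2.45 L

Q = 21.9 A × 882 s = 19320 C
Moles of electrons = 19320 / 96500 = 0.2002 mol
2H⁺ + 2e⁻ → H₂, so n(H₂) = 0.2002 / 2 = 0.1001 mol
V = nRT/P = 0.1001 × 0.0821 × 301 / 1.01 = 2.449 L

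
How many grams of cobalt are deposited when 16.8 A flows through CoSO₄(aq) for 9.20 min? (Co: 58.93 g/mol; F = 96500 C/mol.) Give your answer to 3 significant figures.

Q = It = 16.8 × 552 = 9274 C
n(e⁻) = Q/F = 9274/96500 = 0.09610 mol
Co²⁺ + 2e⁻ → Co, so n(Co) = 0.09610 / 2 = 0.04805 mol
m = 0.04805 × 58.93 = 2.83 g

2.83 g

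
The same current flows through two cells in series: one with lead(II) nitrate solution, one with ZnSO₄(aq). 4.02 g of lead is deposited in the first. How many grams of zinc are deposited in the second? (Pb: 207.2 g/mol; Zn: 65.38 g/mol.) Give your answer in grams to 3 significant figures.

1.27 g

n(Pb) = 4.02 / 207.2 = 0.01940 mol
Pb²⁺ + 2e⁻ → Pb, so n(e⁻) = 2 × 0.01940 = 0.03880 mol
Since the cells are in series, n(e⁻) in the Zn cell is also 0.03880 mol.
Zn²⁺ + 2e⁻ → Zn, so n(Zn) = 0.03880 / 2 = 0.01940 mol
m(Zn) = 0.01940 × 65.38 = 1.27 g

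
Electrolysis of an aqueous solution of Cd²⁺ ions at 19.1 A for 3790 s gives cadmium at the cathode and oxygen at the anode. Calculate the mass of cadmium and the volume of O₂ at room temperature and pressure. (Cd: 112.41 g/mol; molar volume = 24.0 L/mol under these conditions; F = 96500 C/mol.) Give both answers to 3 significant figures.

42.2 g Cd; 4.50 L O₂

Q = 19.1 × 3790 = 72390 C; n(e⁻) = 72390 / 96500 = 0.7502 mol
Cathode: Cd²⁺ + 2e⁻ → Cd → n(Cd) = 0.7502/2 = 0.3751 mol → 42.2 g
Anode: 2H₂O → O₂ + 4H⁺ + 4e⁻ → n(O₂) = 0.7502/4 = 0.1876 mol → 4.50 L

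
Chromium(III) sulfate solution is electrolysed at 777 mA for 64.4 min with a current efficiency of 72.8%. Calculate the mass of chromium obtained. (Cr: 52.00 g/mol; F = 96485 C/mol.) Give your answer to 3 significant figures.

Q = 0.777 × 3864 = 3002 C
n(e⁻) = 3002 / 96485 = 0.03111 mol
Cr³⁺ + 3e⁻ → Cr, so theoretical m(Cr) = 0.01037 × 52.00 = 0.5392 g
Actual mass = 72.8% × 0.5392 = 0.393 g

0.393 g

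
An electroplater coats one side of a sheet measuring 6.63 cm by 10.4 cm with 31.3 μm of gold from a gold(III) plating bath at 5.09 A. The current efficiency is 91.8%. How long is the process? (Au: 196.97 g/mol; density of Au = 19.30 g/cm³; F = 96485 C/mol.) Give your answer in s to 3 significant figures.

1310 s

Plated area = 6.63 × 10.4 = 68.95 cm²
Volume = 68.95 × 31.3×10⁻⁴ cm = 0.2158 cm³
m(Au) = 0.2158 × 19.30 = 4.165 g
n(Au) = 4.165 / 196.97 = 0.02115 mol; n(e⁻) = 3 × 0.02115 = 0.06345 mol
Q = 0.06345 × 96485 / 0.918 = 6669 C
t = 6669 / 5.09 = 1310 s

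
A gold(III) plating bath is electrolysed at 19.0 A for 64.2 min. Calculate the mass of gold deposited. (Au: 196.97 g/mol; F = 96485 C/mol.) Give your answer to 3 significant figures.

49.8 g

Charge passed = 19.0 × 3852 = 73190 C
n(e⁻) = 73190 / 96485 = 0.7586 mol
Au³⁺ + 3e⁻ → Au, so n(Au) = 0.7586 / 3 = 0.2529 mol
m = 0.2529 × 196.97 = 49.8 g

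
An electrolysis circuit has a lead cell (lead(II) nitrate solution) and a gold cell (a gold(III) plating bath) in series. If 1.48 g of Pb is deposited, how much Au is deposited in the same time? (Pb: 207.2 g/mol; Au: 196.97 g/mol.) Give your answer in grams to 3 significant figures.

0.938 g

n(Pb) = 1.48 / 207.2 = 0.007143 mol
Pb²⁺ + 2e⁻ → Pb, so n(e⁻) = 2 × 0.007143 = 0.01429 mol
In series, the same 0.01429 mol of electrons flows through the second cell.
Au³⁺ + 3e⁻ → Au, so n(Au) = 0.01429 / 3 = 0.004763 mol
m(Au) = 0.004763 × 196.97 = 0.938 g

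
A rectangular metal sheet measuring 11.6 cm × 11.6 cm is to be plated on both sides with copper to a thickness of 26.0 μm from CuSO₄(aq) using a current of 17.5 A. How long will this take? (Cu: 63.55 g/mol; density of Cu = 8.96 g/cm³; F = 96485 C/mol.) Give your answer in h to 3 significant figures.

Plated area = 2 × 11.6 × 11.6 = 269.1 cm²
Volume = 269.1 × 26.0×10⁻⁴ cm = 0.6997 cm³
m(Cu) = 0.6997 × 8.96 = 6.269 g
n(Cu) = 6.269 / 63.55 = 0.09865 mol; n(e⁻) = 2 × 0.09865 = 0.1973 mol
Q = 0.1973 × 96485 = 19040 C
t = 19040 / 17.5 = 1088 s = 0.302 h

0.302 h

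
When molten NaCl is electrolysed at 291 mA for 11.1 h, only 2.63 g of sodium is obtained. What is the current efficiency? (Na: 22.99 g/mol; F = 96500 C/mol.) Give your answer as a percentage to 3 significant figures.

94.9%

Q = 0.291 × 39960 = 11630 C
n(e⁻) = 11630 / 96500 = 0.1205 mol
Na⁺ + e⁻ → Na, so theoretical n(Na) = 0.1205 mol → 2.770 g
Efficiency = 2.63 / 2.770 = 0.9495 = 94.9%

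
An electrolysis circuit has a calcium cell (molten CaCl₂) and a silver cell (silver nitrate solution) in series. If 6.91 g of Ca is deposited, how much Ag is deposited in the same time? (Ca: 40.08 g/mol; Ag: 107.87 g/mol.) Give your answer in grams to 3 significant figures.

37.2 g

n(Ca) = 6.91 / 40.08 = 0.1724 mol
Ca²⁺ + 2e⁻ → Ca, so n(e⁻) = 2 × 0.1724 = 0.3448 mol
Since the cells are in series, n(e⁻) in the Ag cell is also 0.3448 mol.
Ag⁺ + e⁻ → Ag, so n(Ag) = 0.3448 mol
m(Ag) = 0.3448 × 107.87 = 37.2 g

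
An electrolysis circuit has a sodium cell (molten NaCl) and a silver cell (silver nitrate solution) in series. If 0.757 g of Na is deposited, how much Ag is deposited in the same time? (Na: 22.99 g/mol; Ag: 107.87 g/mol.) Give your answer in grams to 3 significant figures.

3.55 g

n(Na) = 0.757 / 22.99 = 0.03293 mol
Na⁺ + e⁻ → Na, so n(e⁻) = 0.03293 mol
Same current for the same time ⇒ same n(e⁻) = 0.03293 mol in both cells.
Ag⁺ + e⁻ → Ag, so n(Ag) = 0.03293 mol
m(Ag) = 0.03293 × 107.87 = 3.55 g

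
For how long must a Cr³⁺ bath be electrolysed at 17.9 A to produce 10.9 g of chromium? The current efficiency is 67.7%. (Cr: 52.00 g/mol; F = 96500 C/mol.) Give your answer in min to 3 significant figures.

n(Cr) = 10.9 / 52.00 = 0.2096 mol
Cr³⁺ + 3e⁻ → Cr, so n(e⁻) = 3 × 0.2096 = 0.6288 mol
Q = 0.6288 × 96500 / 0.677 = 89630 C
t = Q / I = 89630 / 17.9 = 5007 s = 83.5 min

83.5 min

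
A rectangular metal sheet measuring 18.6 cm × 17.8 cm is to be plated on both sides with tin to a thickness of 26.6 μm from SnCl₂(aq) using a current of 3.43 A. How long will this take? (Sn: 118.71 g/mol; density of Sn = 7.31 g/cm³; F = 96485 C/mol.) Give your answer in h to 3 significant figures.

1.69 h

Plated area = 2 × 18.6 × 17.8 = 662.2 cm²
Volume = 662.2 × 26.6×10⁻⁴ cm = 1.761 cm³
m(Sn) = 1.761 × 7.31 = 12.87 g
n(Sn) = 12.87 / 118.71 = 0.1084 mol; n(e⁻) = 2 × 0.1084 = 0.2168 mol
Q = 0.2168 × 96485 = 20920 C
t = 20920 / 3.43 = 6099 s = 1.69 h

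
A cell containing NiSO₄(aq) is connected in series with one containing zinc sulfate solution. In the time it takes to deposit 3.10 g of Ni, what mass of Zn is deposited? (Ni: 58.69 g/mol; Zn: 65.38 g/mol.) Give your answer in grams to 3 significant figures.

n(Ni) = 3.10 / 58.69 = 0.05282 mol
Ni²⁺ + 2e⁻ → Ni, so n(e⁻) = 2 × 0.05282 = 0.1056 mol
Since the cells are in series, n(e⁻) in the Zn cell is also 0.1056 mol.
Zn²⁺ + 2e⁻ → Zn, so n(Zn) = 0.1056 / 2 = 0.05280 mol
m(Zn) = 0.05280 × 65.38 = 3.45 g

3.45 g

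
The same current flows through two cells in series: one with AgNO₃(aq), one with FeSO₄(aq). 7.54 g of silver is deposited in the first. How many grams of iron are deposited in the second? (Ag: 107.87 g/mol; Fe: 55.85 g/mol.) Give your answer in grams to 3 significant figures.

n(Ag) = 7.54 / 107.87 = 0.06990 mol
Ag⁺ + e⁻ → Ag, so n(e⁻) = 0.06990 mol
In series, the same 0.06990 mol of electrons flows through the second cell.
Fe²⁺ + 2e⁻ → Fe, so n(Fe) = 0.06990 / 2 = 0.03495 mol
m(Fe) = 0.03495 × 55.85 = 1.95 g

1.95 g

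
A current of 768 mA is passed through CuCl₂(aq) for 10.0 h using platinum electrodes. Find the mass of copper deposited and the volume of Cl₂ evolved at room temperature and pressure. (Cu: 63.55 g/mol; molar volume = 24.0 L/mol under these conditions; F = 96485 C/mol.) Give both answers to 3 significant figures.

Q = 0.768 × 36000 = 27650 C; n(e⁻) = 27650 / 96485 = 0.2866 mol
Cathode: Cu²⁺ + 2e⁻ → Cu → n(Cu) = 0.2866/2 = 0.1433 mol → 9.11 g
Anode: 2Cl⁻ → Cl₂ + 2e⁻ → n(Cl₂) = 0.2866/2 = 0.1433 mol → 3.44 L

9.11 g Cu; 3.44 L Cl₂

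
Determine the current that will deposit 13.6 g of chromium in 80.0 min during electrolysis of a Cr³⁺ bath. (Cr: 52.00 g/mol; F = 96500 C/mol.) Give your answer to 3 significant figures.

15.8 A

n(Cr) = 13.6 / 52.00 = 0.2615 mol
Cr³⁺ + 3e⁻ → Cr, so n(e⁻) = 3 × 0.2615 = 0.7845 mol
Q = 0.7845 × 96500 = 75700 C
I = Q / t = 75700 / 4800 s = 15.8 A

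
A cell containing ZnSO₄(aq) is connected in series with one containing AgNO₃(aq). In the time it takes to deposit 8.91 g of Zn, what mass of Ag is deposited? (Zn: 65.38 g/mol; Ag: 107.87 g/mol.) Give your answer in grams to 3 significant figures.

n(Zn) = 8.91 / 65.38 = 0.1363 mol
Zn²⁺ + 2e⁻ → Zn, so n(e⁻) = 2 × 0.1363 = 0.2726 mol
The cells are in series, so the same charge (and hence the same n(e⁻) = 0.2726 mol) passes through both.
Ag⁺ + e⁻ → Ag, so n(Ag) = 0.2726 mol
m(Ag) = 0.2726 × 107.87 = 29.4 g

29.4 g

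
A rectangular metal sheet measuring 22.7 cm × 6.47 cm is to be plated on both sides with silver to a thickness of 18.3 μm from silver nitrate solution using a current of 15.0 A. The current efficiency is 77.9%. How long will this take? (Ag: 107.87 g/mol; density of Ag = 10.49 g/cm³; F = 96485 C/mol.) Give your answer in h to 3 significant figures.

0.120 h

Plated area = 2 × 22.7 × 6.47 = 293.7 cm²
Volume = 293.7 × 18.3×10⁻⁴ cm = 0.5375 cm³
m(Ag) = 0.5375 × 10.49 = 5.638 g
n(Ag) = 5.638 / 107.87 = 0.05227 mol; n(e⁻) = 0.05227 mol
Q = 0.05227 × 96485 / 0.779 = 6474 C
t = 6474 / 15.0 = 431.6 s = 0.120 h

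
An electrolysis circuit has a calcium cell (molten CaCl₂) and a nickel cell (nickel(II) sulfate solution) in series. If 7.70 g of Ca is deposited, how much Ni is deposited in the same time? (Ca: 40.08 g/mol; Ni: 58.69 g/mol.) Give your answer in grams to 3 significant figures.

n(Ca) = 7.70 / 40.08 = 0.1921 mol
Ca²⁺ + 2e⁻ → Ca, so n(e⁻) = 2 × 0.1921 = 0.3842 mol
Same current for the same time ⇒ same n(e⁻) = 0.3842 mol in both cells.
Ni²⁺ + 2e⁻ → Ni, so n(Ni) = 0.3842 / 2 = 0.1921 mol
m(Ni) = 0.1921 × 58.69 = 11.3 g

11.3 g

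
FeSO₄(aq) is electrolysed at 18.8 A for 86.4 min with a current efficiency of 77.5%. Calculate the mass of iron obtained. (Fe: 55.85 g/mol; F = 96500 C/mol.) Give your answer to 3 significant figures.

Q = 18.8 × 5184 = 97460 C
n(e⁻) = 97460 / 96500 = 1.010 mol
Fe²⁺ + 2e⁻ → Fe, so theoretical m(Fe) = 0.5050 × 55.85 = 28.20 g
Actual mass = 77.5% × 28.20 = 21.9 g

21.9 g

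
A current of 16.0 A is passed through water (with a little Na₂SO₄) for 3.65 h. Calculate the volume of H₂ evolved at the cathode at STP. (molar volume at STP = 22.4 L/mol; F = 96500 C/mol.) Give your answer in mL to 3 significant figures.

Q = It = 16.0 × 13140 = 2.102×10^5 C
n(e⁻) = 2.102×10^5 / 96500 = 2.178 mol
2H⁺ + 2e⁻ → H₂, so n(H₂) = 2.178 / 2 = 1.089 mol
V = 1.089 × 22.4 = 24.39 L
= 24400 mL

24400 mL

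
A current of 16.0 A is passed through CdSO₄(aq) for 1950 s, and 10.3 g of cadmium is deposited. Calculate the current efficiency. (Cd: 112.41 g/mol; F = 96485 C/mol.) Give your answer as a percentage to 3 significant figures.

56.7%

Q = 16.0 × 1950 = 31200 C
n(e⁻) = 31200 / 96485 = 0.3234 mol
Cd²⁺ + 2e⁻ → Cd, so theoretical n(Cd) = 0.1617 mol → 18.18 g
Efficiency = 10.3 / 18.18 = 0.5666 = 56.7%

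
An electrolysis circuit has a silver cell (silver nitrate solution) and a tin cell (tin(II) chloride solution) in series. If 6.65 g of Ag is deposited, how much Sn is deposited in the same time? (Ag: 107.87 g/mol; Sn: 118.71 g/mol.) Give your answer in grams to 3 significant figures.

3.66 g

n(Ag) = 6.65 / 107.87 = 0.06165 mol
Ag⁺ + e⁻ → Ag, so n(e⁻) = 0.06165 mol
In series, the same 0.06165 mol of electrons flows through the second cell.
Sn²⁺ + 2e⁻ → Sn, so n(Sn) = 0.06165 / 2 = 0.03083 mol
m(Sn) = 0.03083 × 118.71 = 3.66 g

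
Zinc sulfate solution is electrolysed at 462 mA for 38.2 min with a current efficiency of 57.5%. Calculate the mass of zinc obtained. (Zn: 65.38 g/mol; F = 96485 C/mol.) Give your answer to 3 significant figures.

Q = 0.462 × 2292 = 1059 C
n(e⁻) = 1059 / 96485 = 0.01098 mol
Zn²⁺ + 2e⁻ → Zn, so theoretical m(Zn) = 0.005490 × 65.38 = 0.3589 g
Actual mass = 57.5% × 0.3589 = 0.206 g

0.206 g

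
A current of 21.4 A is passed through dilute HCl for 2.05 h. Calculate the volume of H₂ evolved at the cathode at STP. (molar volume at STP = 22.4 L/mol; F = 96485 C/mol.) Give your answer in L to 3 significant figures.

Charge passed = 21.4 × 7380 = 1.579×10^5 C
Moles of electrons = 1.579×10^5 / 96485 = 1.637 mol
2H⁺ + 2e⁻ → H₂, so n(H₂) = 1.637 / 2 = 0.8185 mol
V = 0.8185 × 22.4 = 18.33 L

18.3 L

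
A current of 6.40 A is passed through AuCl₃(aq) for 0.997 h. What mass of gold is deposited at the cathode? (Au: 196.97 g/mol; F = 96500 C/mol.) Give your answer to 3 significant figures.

Charge passed = 6.40 × 3589.2 = 22970 C
n(e⁻) = 22970 / 96500 = 0.2380 mol
Au³⁺ + 3e⁻ → Au, so n(Au) = 0.2380 / 3 = 0.07933 mol
m = 0.07933 × 196.97 = 15.6 g

15.6 g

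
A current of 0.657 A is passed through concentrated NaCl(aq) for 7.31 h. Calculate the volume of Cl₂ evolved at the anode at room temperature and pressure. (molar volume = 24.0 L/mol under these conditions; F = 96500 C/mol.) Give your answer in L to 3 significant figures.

Q = 0.657 A × 26316 s = 17290 C
n(e⁻) = 17290 / 96500 = 0.1792 mol
2Cl⁻ → Cl₂ + 2e⁻, so n(Cl₂) = 0.1792 / 2 = 0.08960 mol
V = 0.08960 × 24.0 = 2.150 L

2.15 L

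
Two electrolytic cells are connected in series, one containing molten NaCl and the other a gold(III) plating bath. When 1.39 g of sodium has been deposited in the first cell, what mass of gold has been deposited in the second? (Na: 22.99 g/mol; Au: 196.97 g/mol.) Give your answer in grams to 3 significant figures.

3.97 g

n(Na) = 1.39 / 22.99 = 0.06046 mol
Na⁺ + e⁻ → Na, so n(e⁻) = 0.06046 mol
In series, the same 0.06046 mol of electrons flows through the second cell.
Au³⁺ + 3e⁻ → Au, so n(Au) = 0.06046 / 3 = 0.02015 mol
m(Au) = 0.02015 × 196.97 = 3.97 g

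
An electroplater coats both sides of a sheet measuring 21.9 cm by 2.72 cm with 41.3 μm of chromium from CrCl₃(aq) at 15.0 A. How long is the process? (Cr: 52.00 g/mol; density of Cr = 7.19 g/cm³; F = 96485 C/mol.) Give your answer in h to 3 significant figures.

0.365 h

Plated area = 2 × 21.9 × 2.72 = 119.1 cm²
Volume = 119.1 × 41.3×10⁻⁴ cm = 0.4919 cm³
m(Cr) = 0.4919 × 7.19 = 3.537 g
n(Cr) = 3.537 / 52.00 = 0.06802 mol; n(e⁻) = 3 × 0.06802 = 0.2041 mol
Q = 0.2041 × 96485 = 19690 C
t = 19690 / 15.0 = 1313 s = 0.365 h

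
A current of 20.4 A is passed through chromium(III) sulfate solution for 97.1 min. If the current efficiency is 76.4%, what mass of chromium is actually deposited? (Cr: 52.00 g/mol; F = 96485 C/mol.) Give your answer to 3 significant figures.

16.3 g

Q = 20.4 × 5826 = 1.189×10^5 C
n(e⁻) = 1.189×10^5 / 96485 = 1.232 mol
Cr³⁺ + 3e⁻ → Cr, so theoretical m(Cr) = 0.4107 × 52.00 = 21.36 g
Actual mass = 76.4% × 21.36 = 16.3 g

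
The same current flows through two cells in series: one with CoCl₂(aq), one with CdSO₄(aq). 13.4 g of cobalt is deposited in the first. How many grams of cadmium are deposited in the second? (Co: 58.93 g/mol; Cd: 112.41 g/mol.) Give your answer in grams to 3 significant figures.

n(Co) = 13.4 / 58.93 = 0.2274 mol
Co²⁺ + 2e⁻ → Co, so n(e⁻) = 2 × 0.2274 = 0.4548 mol
Same current for the same time ⇒ same n(e⁻) = 0.4548 mol in both cells.
Cd²⁺ + 2e⁻ → Cd, so n(Cd) = 0.4548 / 2 = 0.2274 mol
m(Cd) = 0.2274 × 112.41 = 25.6 g

25.6 g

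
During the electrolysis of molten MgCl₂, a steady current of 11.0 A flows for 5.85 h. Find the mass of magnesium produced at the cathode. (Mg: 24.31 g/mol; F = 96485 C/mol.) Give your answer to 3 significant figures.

Charge passed = 11.0 × 21060 = 2.317×10^5 C
n(e⁻) = 2.317×10^5 / 96485 = 2.401 mol
Mg²⁺ + 2e⁻ → Mg, so n(Mg) = 2.401 / 2 = 1.201 mol
m = 1.201 × 24.31 = 29.2 g

29.2 g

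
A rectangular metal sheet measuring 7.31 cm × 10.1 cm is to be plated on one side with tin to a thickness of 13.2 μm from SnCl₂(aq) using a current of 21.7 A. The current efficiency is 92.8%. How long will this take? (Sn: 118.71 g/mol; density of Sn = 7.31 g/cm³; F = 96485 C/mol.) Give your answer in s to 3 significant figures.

Plated area = 7.31 × 10.1 = 73.83 cm²
Volume = 73.83 × 13.2×10⁻⁴ cm = 0.09746 cm³
m(Sn) = 0.09746 × 7.31 = 0.7124 g
n(Sn) = 0.7124 / 118.71 = 0.006001 mol; n(e⁻) = 2 × 0.006001 = 0.01200 mol
Q = 0.01200 × 96485 / 0.928 = 1248 C
t = 1248 / 21.7 = 57.51 s

57.5 s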